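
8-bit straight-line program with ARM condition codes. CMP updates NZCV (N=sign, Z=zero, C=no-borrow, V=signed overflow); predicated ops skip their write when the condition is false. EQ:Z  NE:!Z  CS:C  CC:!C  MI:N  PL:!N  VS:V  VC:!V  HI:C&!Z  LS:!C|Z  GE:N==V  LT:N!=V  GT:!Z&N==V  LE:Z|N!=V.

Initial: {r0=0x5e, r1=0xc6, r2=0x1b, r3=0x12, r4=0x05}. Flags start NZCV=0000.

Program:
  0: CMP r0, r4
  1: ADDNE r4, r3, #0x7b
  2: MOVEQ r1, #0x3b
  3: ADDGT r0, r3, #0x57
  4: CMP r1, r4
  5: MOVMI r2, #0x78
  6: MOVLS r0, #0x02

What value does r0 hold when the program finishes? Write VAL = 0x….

VAL = 0x69

0: ✓ CMP  NZCV=0010
1: ✓ ADDNE  r4←0x8d
2: · MOVEQ
3: ✓ ADDGT  r0←0x69
4: ✓ CMP  NZCV=0010
5: · MOVMI
6: · MOVLS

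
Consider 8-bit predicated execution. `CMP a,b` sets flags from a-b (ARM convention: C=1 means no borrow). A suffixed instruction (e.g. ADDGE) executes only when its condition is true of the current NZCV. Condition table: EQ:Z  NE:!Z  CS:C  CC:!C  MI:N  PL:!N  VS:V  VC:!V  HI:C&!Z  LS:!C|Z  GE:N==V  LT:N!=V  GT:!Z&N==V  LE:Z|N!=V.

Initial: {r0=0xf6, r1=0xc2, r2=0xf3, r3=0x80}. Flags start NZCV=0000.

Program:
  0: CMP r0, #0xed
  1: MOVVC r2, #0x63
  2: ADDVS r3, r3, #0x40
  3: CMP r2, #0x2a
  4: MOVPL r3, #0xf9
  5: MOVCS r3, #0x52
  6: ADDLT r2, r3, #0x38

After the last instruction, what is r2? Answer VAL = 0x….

VAL = 0x63

0: ✓ CMP  NZCV=0010
1: ✓ MOVVC  r2←0x63
2: · ADDVS
3: ✓ CMP  NZCV=0010
4: ✓ MOVPL  r3←0xf9
5: ✓ MOVCS  r3←0x52
6: · ADDLT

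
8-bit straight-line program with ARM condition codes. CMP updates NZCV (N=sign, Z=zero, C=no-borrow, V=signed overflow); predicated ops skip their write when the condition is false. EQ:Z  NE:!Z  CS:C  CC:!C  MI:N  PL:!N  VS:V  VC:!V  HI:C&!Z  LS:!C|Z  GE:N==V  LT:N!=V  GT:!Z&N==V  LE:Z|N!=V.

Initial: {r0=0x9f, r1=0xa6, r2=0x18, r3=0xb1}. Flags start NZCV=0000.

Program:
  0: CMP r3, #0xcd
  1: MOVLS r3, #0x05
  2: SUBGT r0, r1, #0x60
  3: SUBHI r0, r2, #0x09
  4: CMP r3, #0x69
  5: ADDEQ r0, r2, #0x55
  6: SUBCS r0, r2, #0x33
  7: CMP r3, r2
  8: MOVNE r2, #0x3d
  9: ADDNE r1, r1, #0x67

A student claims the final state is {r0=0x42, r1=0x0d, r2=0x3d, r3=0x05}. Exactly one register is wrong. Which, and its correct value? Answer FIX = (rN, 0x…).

FIX = (r0, 0x9f)

0: ✓ CMP  NZCV=1000
1: ✓ MOVLS  r3←0x05
2: · SUBGT
3: · SUBHI
4: ✓ CMP  NZCV=1000
5: · ADDEQ
6: · SUBCS
7: ✓ CMP  NZCV=1000
8: ✓ MOVNE  r2←0x3d
9: ✓ ADDNE  r1←0x0d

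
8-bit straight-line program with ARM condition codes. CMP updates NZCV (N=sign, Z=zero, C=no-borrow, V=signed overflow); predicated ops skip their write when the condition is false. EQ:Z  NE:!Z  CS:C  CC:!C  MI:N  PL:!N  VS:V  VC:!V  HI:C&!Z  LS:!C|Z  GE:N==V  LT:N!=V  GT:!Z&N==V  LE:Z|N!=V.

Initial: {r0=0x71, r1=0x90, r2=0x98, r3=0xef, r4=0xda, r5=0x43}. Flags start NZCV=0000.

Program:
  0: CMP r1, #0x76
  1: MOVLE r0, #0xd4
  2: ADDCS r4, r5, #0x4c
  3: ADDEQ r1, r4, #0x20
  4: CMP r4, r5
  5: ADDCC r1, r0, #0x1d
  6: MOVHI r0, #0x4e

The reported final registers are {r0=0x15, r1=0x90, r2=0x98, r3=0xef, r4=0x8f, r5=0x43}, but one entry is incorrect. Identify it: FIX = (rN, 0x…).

[0] flags=0011 → (cmp)
[1] flags=0011 LE?T → r0=0xd4
[2] flags=0011 CS?T → r4=0x8f
[3] flags=0011 EQ?F → skip
[4] flags=0011 → (cmp)
[5] flags=0011 CC?F → skip
[6] flags=0011 HI?T → r0=0x4e

FIX = (r0, 0x4e)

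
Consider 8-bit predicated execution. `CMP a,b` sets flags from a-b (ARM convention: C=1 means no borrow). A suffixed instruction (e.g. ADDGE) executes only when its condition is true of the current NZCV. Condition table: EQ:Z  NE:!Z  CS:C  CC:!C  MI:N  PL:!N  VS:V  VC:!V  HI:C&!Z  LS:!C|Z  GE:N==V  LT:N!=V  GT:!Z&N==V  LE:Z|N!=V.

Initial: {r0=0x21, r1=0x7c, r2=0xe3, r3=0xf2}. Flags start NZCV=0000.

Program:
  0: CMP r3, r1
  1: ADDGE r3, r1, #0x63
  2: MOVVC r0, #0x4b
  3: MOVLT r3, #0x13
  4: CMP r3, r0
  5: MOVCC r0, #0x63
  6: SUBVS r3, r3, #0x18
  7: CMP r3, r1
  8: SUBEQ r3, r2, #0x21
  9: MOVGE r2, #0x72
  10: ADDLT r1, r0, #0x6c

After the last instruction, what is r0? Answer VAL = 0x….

VAL = 0x63

[0] flags=0011 → (cmp)
[1] flags=0011 GE?F → skip
[2] flags=0011 VC?F → skip
[3] flags=0011 LT?T → r3=0x13
[4] flags=1000 → (cmp)
[5] flags=1000 CC?T → r0=0x63
[6] flags=1000 VS?F → skip
[7] flags=1000 → (cmp)
[8] flags=1000 EQ?F → skip
[9] flags=1000 GE?F → skip
[10] flags=1000 LT?T → r1=0xcf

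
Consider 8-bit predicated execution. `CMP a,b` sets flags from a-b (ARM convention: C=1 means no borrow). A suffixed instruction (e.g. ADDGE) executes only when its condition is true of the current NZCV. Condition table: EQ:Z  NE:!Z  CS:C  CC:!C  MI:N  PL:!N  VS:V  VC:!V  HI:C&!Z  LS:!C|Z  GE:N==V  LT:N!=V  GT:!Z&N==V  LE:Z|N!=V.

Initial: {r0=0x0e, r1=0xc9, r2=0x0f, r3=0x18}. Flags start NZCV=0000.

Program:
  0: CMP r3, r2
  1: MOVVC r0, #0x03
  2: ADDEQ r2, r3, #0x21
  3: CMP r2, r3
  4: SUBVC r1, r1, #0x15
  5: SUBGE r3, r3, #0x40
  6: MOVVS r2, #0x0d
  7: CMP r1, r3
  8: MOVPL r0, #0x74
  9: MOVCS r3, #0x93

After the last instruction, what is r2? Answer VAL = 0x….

[0] flags=0010 → (cmp)
[1] flags=0010 VC?T → r0=0x03
[2] flags=0010 EQ?F → skip
[3] flags=1000 → (cmp)
[4] flags=1000 VC?T → r1=0xb4
[5] flags=1000 GE?F → skip
[6] flags=1000 VS?F → skip
[7] flags=1010 → (cmp)
[8] flags=1010 PL?F → skip
[9] flags=1010 CS?T → r3=0x93

VAL = 0x0f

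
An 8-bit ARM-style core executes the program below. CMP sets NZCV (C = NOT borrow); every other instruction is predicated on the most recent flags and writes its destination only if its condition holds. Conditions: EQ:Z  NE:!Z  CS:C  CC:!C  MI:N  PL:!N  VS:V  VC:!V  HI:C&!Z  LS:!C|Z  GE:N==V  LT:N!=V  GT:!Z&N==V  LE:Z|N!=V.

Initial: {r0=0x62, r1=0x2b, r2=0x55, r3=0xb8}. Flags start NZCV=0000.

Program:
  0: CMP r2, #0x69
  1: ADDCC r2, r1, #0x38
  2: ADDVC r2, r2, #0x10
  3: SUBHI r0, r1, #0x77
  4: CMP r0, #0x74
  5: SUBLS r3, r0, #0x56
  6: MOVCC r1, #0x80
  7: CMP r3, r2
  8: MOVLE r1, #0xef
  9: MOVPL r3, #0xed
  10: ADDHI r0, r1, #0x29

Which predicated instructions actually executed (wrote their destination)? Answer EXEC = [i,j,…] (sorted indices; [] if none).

EXEC = [1,2,5,6,8]

[0] flags=1000 → (cmp)
[1] flags=1000 CC?T → r2=0x63
[2] flags=1000 VC?T → r2=0x73
[3] flags=1000 HI?F → skip
[4] flags=1000 → (cmp)
[5] flags=1000 LS?T → r3=0x0c
[6] flags=1000 CC?T → r1=0x80
[7] flags=1000 → (cmp)
[8] flags=1000 LE?T → r1=0xef
[9] flags=1000 PL?F → skip
[10] flags=1000 HI?F → skip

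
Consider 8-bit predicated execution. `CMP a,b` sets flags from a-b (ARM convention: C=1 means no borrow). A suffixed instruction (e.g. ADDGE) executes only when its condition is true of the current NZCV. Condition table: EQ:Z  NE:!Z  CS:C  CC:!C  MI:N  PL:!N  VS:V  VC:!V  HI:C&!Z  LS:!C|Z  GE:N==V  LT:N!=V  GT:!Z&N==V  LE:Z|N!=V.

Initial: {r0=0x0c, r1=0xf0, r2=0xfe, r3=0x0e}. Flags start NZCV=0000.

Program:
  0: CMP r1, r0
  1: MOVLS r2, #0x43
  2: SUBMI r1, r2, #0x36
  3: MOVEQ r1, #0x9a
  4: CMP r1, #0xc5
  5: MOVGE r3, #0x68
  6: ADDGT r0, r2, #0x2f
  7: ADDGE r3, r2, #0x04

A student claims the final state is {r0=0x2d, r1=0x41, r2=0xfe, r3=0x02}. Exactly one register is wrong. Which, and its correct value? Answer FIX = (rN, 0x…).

0: ✓ CMP  NZCV=1010
1: · MOVLS
2: ✓ SUBMI  r1←0xc8
3: · MOVEQ
4: ✓ CMP  NZCV=0010
5: ✓ MOVGE  r3←0x68
6: ✓ ADDGT  r0←0x2d
7: ✓ ADDGE  r3←0x02

FIX = (r1, 0xc8)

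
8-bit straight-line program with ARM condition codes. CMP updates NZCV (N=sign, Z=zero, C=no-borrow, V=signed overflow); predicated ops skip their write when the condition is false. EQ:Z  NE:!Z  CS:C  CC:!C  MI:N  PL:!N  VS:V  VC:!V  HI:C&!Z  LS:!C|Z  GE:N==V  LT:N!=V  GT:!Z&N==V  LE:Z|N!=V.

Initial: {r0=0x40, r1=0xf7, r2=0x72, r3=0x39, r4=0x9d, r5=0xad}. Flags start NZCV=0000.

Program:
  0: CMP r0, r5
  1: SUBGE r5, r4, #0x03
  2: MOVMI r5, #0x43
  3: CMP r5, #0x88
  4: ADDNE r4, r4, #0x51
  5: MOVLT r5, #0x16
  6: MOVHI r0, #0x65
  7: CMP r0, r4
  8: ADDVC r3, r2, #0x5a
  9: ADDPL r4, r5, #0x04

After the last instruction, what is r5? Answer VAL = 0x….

VAL = 0x43

[0] flags=1001 → (cmp)
[1] flags=1001 GE?T → r5=0x9a
[2] flags=1001 MI?T → r5=0x43
[3] flags=1001 → (cmp)
[4] flags=1001 NE?T → r4=0xee
[5] flags=1001 LT?F → skip
[6] flags=1001 HI?F → skip
[7] flags=0000 → (cmp)
[8] flags=0000 VC?T → r3=0xcc
[9] flags=0000 PL?T → r4=0x47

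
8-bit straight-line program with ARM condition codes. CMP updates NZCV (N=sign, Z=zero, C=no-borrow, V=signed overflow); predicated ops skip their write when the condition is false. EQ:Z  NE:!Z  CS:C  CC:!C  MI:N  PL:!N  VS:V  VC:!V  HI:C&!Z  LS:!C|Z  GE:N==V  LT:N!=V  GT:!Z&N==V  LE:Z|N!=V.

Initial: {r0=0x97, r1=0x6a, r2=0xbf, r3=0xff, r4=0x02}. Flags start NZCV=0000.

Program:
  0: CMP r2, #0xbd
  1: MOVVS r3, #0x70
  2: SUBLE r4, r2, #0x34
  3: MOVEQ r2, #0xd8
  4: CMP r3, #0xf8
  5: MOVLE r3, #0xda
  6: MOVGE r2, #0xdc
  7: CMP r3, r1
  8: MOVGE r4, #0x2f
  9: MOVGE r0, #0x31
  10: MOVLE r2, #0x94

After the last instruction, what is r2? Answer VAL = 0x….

0: ✓ CMP  NZCV=0010
1: · MOVVS
2: · SUBLE
3: · MOVEQ
4: ✓ CMP  NZCV=0010
5: · MOVLE
6: ✓ MOVGE  r2←0xdc
7: ✓ CMP  NZCV=1010
8: · MOVGE
9: · MOVGE
10: ✓ MOVLE  r2←0x94

VAL = 0x94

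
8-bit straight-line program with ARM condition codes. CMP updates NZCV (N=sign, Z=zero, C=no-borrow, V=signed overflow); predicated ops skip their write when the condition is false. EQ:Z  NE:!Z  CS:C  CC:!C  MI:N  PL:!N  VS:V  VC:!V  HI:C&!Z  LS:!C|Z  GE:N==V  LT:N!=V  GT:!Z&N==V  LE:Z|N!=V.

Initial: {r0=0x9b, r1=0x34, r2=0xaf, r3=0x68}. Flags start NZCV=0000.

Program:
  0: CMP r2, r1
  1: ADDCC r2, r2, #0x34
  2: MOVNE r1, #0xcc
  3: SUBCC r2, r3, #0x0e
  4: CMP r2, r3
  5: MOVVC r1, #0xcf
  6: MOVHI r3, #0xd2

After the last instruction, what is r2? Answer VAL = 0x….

VAL = 0xaf

[0] flags=0011 → (cmp)
[1] flags=0011 CC?F → skip
[2] flags=0011 NE?T → r1=0xcc
[3] flags=0011 CC?F → skip
[4] flags=0011 → (cmp)
[5] flags=0011 VC?F → skip
[6] flags=0011 HI?T → r3=0xd2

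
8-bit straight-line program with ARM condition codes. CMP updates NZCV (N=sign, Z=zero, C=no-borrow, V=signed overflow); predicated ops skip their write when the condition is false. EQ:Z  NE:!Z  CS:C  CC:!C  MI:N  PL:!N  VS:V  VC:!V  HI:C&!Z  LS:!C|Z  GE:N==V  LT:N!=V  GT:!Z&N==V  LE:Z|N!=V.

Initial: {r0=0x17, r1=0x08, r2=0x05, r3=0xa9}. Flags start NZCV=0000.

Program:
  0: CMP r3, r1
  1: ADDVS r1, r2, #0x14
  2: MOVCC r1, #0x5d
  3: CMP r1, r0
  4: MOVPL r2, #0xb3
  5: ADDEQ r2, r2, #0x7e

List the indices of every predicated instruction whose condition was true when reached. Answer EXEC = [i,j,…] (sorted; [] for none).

EXEC = []

[0] flags=1010 → (cmp)
[1] flags=1010 VS?F → skip
[2] flags=1010 CC?F → skip
[3] flags=1000 → (cmp)
[4] flags=1000 PL?F → skip
[5] flags=1000 EQ?F → skip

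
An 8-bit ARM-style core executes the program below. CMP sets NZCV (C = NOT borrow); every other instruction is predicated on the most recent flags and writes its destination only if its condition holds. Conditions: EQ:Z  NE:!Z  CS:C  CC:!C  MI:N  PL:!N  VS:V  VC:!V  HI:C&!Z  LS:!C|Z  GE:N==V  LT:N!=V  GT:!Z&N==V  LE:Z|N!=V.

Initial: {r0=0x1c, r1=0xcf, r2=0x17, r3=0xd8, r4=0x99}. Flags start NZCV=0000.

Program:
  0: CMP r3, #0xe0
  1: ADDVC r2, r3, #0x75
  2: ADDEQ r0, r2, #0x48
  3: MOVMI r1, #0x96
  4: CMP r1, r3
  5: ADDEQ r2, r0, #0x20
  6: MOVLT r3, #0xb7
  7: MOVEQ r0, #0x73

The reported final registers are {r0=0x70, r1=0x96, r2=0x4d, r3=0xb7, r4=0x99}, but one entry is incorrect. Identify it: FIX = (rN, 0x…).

0: ✓ CMP  NZCV=1000
1: ✓ ADDVC  r2←0x4d
2: · ADDEQ
3: ✓ MOVMI  r1←0x96
4: ✓ CMP  NZCV=1000
5: · ADDEQ
6: ✓ MOVLT  r3←0xb7
7: · MOVEQ

FIX = (r0, 0x1c)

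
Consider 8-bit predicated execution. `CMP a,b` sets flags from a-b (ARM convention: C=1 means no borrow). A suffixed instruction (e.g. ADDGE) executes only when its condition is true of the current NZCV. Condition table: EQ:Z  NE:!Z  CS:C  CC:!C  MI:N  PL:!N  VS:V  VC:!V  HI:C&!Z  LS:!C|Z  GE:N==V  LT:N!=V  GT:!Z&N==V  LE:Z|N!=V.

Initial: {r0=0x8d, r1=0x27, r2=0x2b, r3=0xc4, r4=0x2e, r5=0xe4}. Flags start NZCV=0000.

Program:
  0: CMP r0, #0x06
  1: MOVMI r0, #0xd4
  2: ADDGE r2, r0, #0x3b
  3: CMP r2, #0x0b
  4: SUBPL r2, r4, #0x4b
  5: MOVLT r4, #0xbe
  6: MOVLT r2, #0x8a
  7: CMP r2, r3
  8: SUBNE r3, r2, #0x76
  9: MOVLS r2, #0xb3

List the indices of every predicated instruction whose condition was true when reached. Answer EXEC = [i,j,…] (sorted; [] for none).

0: ✓ CMP  NZCV=1010
1: ✓ MOVMI  r0←0xd4
2: · ADDGE
3: ✓ CMP  NZCV=0010
4: ✓ SUBPL  r2←0xe3
5: · MOVLT
6: · MOVLT
7: ✓ CMP  NZCV=0010
8: ✓ SUBNE  r3←0x6d
9: · MOVLS

EXEC = [1,4,8]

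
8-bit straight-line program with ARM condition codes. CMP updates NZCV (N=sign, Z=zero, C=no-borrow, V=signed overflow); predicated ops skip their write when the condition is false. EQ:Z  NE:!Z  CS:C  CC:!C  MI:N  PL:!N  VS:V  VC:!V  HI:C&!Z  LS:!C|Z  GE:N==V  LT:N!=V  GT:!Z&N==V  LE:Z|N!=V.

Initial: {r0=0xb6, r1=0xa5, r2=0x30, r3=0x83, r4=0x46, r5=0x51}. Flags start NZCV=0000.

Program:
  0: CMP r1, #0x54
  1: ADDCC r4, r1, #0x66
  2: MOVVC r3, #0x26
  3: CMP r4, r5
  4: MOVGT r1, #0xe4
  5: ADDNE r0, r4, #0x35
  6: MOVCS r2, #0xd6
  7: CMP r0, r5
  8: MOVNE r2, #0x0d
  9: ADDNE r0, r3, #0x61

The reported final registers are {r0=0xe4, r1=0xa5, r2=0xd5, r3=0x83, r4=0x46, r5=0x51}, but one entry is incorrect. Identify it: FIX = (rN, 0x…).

0: ✓ CMP  NZCV=0011
1: · ADDCC
2: · MOVVC
3: ✓ CMP  NZCV=1000
4: · MOVGT
5: ✓ ADDNE  r0←0x7b
6: · MOVCS
7: ✓ CMP  NZCV=0010
8: ✓ MOVNE  r2←0x0d
9: ✓ ADDNE  r0←0xe4

FIX = (r2, 0x0d)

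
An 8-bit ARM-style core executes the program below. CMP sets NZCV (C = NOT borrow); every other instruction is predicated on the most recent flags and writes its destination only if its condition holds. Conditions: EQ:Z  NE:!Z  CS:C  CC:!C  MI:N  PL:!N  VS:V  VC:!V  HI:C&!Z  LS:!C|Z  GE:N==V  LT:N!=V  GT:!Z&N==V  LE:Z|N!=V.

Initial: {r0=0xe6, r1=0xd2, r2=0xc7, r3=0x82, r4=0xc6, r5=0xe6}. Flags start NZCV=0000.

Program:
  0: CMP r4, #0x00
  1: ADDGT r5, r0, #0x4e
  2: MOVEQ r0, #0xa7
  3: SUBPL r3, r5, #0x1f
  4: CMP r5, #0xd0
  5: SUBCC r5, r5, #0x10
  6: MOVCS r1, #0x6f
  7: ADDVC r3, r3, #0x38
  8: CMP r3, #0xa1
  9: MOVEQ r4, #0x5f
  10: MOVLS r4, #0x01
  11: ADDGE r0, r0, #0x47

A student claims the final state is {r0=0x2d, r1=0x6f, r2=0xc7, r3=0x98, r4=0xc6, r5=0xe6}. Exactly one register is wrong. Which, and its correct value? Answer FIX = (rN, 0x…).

[0] flags=1010 → (cmp)
[1] flags=1010 GT?F → skip
[2] flags=1010 EQ?F → skip
[3] flags=1010 PL?F → skip
[4] flags=0010 → (cmp)
[5] flags=0010 CC?F → skip
[6] flags=0010 CS?T → r1=0x6f
[7] flags=0010 VC?T → r3=0xba
[8] flags=0010 → (cmp)
[9] flags=0010 EQ?F → skip
[10] flags=0010 LS?F → skip
[11] flags=0010 GE?T → r0=0x2d

FIX = (r3, 0xba)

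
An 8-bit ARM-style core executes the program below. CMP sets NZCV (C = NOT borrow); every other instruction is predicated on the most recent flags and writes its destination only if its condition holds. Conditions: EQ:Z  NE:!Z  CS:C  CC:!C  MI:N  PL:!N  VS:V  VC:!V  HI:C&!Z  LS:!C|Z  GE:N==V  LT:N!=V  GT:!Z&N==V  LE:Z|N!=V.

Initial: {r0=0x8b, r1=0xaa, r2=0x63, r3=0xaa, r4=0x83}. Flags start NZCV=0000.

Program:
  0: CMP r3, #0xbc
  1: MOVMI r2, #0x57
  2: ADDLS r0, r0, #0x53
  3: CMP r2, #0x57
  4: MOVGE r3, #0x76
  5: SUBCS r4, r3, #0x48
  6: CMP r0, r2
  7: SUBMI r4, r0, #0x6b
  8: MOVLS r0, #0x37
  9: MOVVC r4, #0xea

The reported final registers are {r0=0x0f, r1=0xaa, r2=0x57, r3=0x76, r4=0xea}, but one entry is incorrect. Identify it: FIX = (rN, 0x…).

[0] flags=1000 → (cmp)
[1] flags=1000 MI?T → r2=0x57
[2] flags=1000 LS?T → r0=0xde
[3] flags=0110 → (cmp)
[4] flags=0110 GE?T → r3=0x76
[5] flags=0110 CS?T → r4=0x2e
[6] flags=1010 → (cmp)
[7] flags=1010 MI?T → r4=0x73
[8] flags=1010 LS?F → skip
[9] flags=1010 VC?T → r4=0xea

FIX = (r0, 0xde)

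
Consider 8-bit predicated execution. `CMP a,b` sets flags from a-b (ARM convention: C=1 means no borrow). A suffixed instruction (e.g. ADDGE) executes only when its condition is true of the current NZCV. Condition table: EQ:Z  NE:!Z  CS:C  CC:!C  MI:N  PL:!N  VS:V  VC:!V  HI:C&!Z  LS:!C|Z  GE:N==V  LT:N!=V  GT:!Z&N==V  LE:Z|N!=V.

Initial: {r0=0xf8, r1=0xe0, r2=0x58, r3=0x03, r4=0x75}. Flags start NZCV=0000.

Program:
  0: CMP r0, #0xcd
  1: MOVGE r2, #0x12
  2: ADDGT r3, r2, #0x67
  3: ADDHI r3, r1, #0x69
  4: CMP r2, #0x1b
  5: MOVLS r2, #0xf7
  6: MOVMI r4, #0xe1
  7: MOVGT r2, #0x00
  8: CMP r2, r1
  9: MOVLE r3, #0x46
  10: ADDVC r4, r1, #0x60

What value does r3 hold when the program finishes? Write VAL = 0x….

0: ✓ CMP  NZCV=0010
1: ✓ MOVGE  r2←0x12
2: ✓ ADDGT  r3←0x79
3: ✓ ADDHI  r3←0x49
4: ✓ CMP  NZCV=1000
5: ✓ MOVLS  r2←0xf7
6: ✓ MOVMI  r4←0xe1
7: · MOVGT
8: ✓ CMP  NZCV=0010
9: · MOVLE
10: ✓ ADDVC  r4←0x40

VAL = 0x49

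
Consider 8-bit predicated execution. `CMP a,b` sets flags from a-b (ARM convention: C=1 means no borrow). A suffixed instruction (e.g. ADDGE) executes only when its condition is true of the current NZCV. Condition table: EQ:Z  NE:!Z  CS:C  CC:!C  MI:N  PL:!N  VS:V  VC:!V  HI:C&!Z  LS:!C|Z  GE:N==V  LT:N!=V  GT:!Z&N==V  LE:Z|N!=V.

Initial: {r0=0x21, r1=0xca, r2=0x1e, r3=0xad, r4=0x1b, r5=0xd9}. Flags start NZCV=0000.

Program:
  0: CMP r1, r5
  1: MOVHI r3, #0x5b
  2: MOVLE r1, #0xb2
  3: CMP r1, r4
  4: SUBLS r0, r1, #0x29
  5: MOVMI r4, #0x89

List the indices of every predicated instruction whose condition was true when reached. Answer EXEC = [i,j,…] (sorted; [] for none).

0: ✓ CMP  NZCV=1000
1: · MOVHI
2: ✓ MOVLE  r1←0xb2
3: ✓ CMP  NZCV=1010
4: · SUBLS
5: ✓ MOVMI  r4←0x89

EXEC = [2,5]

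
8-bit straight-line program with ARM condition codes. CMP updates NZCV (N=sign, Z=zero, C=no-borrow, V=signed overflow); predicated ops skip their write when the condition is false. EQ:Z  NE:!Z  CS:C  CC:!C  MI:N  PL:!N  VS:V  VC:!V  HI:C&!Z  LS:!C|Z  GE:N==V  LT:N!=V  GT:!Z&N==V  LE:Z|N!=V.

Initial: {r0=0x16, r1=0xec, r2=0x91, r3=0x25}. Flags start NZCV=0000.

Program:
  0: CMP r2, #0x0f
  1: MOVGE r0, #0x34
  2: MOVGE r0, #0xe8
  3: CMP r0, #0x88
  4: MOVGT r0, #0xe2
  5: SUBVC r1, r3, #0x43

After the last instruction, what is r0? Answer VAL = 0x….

VAL = 0xe2

0: ✓ CMP  NZCV=1010
1: · MOVGE
2: · MOVGE
3: ✓ CMP  NZCV=1001
4: ✓ MOVGT  r0←0xe2
5: · SUBVC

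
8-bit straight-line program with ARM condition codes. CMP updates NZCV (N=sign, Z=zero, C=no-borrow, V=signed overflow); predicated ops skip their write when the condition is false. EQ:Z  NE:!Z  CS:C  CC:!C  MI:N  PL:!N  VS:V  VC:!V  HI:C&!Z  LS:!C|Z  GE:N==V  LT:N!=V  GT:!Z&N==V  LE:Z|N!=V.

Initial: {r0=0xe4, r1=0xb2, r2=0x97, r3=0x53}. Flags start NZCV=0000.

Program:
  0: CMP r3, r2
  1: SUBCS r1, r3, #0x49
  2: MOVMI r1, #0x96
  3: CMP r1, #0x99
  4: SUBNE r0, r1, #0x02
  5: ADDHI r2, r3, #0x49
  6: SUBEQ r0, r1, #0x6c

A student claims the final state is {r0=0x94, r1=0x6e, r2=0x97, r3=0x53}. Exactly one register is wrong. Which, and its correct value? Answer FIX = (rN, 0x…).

[0] flags=1001 → (cmp)
[1] flags=1001 CS?F → skip
[2] flags=1001 MI?T → r1=0x96
[3] flags=1000 → (cmp)
[4] flags=1000 NE?T → r0=0x94
[5] flags=1000 HI?F → skip
[6] flags=1000 EQ?F → skip

FIX = (r1, 0x96)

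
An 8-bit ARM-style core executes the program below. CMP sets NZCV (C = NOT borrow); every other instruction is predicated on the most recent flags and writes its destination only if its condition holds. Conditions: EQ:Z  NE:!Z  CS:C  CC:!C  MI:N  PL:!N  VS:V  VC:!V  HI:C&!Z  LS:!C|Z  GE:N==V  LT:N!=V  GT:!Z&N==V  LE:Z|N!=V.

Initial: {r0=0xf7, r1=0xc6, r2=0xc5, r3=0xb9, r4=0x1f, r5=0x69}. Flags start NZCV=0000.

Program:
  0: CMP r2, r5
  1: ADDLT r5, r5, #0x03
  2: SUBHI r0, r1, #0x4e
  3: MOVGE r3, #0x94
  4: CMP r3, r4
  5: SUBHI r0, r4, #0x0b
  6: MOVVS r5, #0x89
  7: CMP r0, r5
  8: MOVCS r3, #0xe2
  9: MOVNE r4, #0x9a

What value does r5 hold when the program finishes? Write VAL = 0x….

0: ✓ CMP  NZCV=0011
1: ✓ ADDLT  r5←0x6c
2: ✓ SUBHI  r0←0x78
3: · MOVGE
4: ✓ CMP  NZCV=1010
5: ✓ SUBHI  r0←0x14
6: · MOVVS
7: ✓ CMP  NZCV=1000
8: · MOVCS
9: ✓ MOVNE  r4←0x9a

VAL = 0x6c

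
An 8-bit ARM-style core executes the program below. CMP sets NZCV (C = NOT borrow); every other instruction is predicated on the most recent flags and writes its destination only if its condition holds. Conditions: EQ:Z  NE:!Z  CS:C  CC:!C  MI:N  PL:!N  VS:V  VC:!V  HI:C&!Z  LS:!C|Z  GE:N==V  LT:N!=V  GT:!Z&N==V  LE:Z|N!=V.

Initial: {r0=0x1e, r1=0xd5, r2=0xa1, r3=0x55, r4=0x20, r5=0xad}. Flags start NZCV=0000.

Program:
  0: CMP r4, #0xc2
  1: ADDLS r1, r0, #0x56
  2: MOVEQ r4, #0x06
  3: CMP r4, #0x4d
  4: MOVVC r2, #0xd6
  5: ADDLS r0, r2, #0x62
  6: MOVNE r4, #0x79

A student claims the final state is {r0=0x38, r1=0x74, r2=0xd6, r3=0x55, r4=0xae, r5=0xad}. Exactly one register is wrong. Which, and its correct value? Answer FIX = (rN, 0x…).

FIX = (r4, 0x79)

[0] flags=0000 → (cmp)
[1] flags=0000 LS?T → r1=0x74
[2] flags=0000 EQ?F → skip
[3] flags=1000 → (cmp)
[4] flags=1000 VC?T → r2=0xd6
[5] flags=1000 LS?T → r0=0x38
[6] flags=1000 NE?T → r4=0x79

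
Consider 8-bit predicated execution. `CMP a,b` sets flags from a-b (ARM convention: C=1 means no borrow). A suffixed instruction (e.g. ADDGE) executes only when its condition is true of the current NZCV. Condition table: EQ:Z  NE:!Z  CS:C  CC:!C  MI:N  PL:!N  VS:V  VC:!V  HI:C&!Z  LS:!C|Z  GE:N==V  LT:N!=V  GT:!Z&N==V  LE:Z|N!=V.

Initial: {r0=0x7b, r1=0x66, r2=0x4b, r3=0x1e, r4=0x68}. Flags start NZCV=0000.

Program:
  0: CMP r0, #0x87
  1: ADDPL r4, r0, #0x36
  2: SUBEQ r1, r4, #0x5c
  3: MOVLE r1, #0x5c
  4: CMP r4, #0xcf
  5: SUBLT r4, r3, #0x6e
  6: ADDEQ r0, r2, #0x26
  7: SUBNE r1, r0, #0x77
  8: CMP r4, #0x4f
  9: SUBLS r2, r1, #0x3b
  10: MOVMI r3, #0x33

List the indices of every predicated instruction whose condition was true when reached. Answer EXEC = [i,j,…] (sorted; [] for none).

0: ✓ CMP  NZCV=1001
1: · ADDPL
2: · SUBEQ
3: · MOVLE
4: ✓ CMP  NZCV=1001
5: · SUBLT
6: · ADDEQ
7: ✓ SUBNE  r1←0x04
8: ✓ CMP  NZCV=0010
9: · SUBLS
10: · MOVMI

EXEC = [7]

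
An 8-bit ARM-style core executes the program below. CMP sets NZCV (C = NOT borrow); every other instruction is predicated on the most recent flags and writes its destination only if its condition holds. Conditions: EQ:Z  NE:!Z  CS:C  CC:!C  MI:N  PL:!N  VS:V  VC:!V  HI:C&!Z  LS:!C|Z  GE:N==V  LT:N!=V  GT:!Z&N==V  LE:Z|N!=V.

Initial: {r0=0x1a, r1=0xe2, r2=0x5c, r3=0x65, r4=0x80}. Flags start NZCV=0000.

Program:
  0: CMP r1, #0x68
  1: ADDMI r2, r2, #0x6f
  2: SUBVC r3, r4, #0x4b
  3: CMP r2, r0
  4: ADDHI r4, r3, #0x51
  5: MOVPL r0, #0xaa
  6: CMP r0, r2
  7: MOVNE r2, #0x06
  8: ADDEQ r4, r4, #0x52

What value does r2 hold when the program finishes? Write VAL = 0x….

VAL = 0x06

[0] flags=0011 → (cmp)
[1] flags=0011 MI?F → skip
[2] flags=0011 VC?F → skip
[3] flags=0010 → (cmp)
[4] flags=0010 HI?T → r4=0xb6
[5] flags=0010 PL?T → r0=0xaa
[6] flags=0011 → (cmp)
[7] flags=0011 NE?T → r2=0x06
[8] flags=0011 EQ?F → skip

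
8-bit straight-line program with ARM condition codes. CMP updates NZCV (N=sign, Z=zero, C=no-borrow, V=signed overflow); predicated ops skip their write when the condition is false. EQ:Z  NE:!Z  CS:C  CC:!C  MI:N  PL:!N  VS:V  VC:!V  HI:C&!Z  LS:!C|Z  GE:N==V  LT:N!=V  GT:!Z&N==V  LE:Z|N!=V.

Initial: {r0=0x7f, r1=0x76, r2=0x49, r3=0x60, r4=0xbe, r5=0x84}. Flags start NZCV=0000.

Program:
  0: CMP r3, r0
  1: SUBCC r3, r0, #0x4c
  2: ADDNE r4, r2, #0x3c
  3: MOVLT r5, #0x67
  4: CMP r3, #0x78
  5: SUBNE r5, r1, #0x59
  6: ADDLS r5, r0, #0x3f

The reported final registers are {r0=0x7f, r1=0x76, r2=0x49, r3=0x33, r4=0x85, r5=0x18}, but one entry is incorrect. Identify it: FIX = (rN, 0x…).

0: ✓ CMP  NZCV=1000
1: ✓ SUBCC  r3←0x33
2: ✓ ADDNE  r4←0x85
3: ✓ MOVLT  r5←0x67
4: ✓ CMP  NZCV=1000
5: ✓ SUBNE  r5←0x1d
6: ✓ ADDLS  r5←0xbe

FIX = (r5, 0xbe)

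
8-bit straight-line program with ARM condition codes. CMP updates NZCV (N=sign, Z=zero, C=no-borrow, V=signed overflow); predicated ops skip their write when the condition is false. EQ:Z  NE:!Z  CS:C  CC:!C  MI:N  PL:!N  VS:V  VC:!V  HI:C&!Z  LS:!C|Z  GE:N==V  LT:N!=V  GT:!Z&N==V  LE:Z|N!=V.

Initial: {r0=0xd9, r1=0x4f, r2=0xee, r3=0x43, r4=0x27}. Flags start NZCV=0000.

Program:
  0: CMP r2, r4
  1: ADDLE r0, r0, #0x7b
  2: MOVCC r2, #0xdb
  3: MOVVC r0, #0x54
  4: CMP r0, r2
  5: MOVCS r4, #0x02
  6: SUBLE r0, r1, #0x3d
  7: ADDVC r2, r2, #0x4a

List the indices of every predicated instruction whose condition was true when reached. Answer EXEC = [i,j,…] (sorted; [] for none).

[0] flags=1010 → (cmp)
[1] flags=1010 LE?T → r0=0x54
[2] flags=1010 CC?F → skip
[3] flags=1010 VC?T → r0=0x54
[4] flags=0000 → (cmp)
[5] flags=0000 CS?F → skip
[6] flags=0000 LE?F → skip
[7] flags=0000 VC?T → r2=0x38

EXEC = [1,3,7]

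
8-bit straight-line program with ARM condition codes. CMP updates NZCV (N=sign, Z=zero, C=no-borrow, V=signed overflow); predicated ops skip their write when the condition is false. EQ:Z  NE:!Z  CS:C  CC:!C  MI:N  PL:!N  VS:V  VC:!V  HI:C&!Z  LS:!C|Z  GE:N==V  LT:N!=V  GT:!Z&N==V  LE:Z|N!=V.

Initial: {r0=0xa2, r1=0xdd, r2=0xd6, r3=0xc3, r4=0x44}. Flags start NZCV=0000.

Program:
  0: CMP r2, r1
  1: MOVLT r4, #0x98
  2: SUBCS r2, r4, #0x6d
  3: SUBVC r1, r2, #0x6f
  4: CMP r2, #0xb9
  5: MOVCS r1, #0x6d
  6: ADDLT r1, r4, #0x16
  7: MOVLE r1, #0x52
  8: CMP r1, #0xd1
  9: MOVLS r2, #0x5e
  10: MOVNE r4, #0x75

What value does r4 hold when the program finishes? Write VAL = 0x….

[0] flags=1000 → (cmp)
[1] flags=1000 LT?T → r4=0x98
[2] flags=1000 CS?F → skip
[3] flags=1000 VC?T → r1=0x67
[4] flags=0010 → (cmp)
[5] flags=0010 CS?T → r1=0x6d
[6] flags=0010 LT?F → skip
[7] flags=0010 LE?F → skip
[8] flags=1001 → (cmp)
[9] flags=1001 LS?T → r2=0x5e
[10] flags=1001 NE?T → r4=0x75

VAL = 0x75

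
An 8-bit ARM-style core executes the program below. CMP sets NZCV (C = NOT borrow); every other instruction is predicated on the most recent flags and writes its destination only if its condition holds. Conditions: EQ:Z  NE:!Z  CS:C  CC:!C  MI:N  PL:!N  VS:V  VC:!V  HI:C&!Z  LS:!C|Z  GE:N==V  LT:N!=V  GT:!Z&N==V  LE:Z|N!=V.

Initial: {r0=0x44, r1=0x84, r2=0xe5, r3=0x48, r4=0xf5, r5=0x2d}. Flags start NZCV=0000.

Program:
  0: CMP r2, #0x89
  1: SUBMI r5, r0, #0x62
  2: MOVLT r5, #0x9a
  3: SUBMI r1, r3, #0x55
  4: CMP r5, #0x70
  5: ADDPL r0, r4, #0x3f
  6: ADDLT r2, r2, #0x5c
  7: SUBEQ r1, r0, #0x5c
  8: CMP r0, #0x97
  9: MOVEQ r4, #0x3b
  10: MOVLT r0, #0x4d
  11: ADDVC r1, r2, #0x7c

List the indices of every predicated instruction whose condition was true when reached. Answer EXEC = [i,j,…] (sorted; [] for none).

EXEC = [6]

0: ✓ CMP  NZCV=0010
1: · SUBMI
2: · MOVLT
3: · SUBMI
4: ✓ CMP  NZCV=1000
5: · ADDPL
6: ✓ ADDLT  r2←0x41
7: · SUBEQ
8: ✓ CMP  NZCV=1001
9: · MOVEQ
10: · MOVLT
11: · ADDVC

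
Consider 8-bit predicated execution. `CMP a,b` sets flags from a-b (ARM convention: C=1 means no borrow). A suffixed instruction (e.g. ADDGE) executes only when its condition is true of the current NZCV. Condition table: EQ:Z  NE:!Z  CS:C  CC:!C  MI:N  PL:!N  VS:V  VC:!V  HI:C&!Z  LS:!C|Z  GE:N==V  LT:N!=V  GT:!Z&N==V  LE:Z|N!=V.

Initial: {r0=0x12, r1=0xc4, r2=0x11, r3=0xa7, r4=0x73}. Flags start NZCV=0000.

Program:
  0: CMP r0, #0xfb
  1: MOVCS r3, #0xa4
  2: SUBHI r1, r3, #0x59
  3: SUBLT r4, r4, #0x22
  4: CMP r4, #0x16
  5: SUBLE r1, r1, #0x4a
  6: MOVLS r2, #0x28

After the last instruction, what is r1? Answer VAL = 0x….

0: ✓ CMP  NZCV=0000
1: · MOVCS
2: · SUBHI
3: · SUBLT
4: ✓ CMP  NZCV=0010
5: · SUBLE
6: · MOVLS

VAL = 0xc4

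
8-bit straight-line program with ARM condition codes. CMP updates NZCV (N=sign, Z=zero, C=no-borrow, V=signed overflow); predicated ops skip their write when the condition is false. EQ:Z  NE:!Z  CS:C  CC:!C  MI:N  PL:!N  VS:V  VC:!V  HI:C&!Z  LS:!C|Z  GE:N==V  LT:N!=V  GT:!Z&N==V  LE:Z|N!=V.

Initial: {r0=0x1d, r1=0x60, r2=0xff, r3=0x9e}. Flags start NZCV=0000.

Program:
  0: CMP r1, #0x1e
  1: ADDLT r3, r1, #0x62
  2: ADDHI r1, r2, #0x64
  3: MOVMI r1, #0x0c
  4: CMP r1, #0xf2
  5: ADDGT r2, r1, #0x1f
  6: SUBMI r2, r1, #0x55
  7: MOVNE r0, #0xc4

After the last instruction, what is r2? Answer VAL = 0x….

[0] flags=0010 → (cmp)
[1] flags=0010 LT?F → skip
[2] flags=0010 HI?T → r1=0x63
[3] flags=0010 MI?F → skip
[4] flags=0000 → (cmp)
[5] flags=0000 GT?T → r2=0x82
[6] flags=0000 MI?F → skip
[7] flags=0000 NE?T → r0=0xc4

VAL = 0x82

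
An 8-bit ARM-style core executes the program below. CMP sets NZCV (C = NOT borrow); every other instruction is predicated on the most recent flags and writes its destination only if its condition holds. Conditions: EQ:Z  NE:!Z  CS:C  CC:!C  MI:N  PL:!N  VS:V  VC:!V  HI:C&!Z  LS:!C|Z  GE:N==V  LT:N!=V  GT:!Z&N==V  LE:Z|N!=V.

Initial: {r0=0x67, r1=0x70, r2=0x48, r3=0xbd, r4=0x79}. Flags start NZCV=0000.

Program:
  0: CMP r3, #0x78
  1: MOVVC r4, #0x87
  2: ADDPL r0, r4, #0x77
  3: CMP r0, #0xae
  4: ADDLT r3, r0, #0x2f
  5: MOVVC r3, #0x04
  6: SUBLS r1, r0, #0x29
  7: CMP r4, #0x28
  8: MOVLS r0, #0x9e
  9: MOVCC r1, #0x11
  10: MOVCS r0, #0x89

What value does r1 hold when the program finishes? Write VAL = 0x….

VAL = 0x70

0: ✓ CMP  NZCV=0011
1: · MOVVC
2: ✓ ADDPL  r0←0xf0
3: ✓ CMP  NZCV=0010
4: · ADDLT
5: ✓ MOVVC  r3←0x04
6: · SUBLS
7: ✓ CMP  NZCV=0010
8: · MOVLS
9: · MOVCC
10: ✓ MOVCS  r0←0x89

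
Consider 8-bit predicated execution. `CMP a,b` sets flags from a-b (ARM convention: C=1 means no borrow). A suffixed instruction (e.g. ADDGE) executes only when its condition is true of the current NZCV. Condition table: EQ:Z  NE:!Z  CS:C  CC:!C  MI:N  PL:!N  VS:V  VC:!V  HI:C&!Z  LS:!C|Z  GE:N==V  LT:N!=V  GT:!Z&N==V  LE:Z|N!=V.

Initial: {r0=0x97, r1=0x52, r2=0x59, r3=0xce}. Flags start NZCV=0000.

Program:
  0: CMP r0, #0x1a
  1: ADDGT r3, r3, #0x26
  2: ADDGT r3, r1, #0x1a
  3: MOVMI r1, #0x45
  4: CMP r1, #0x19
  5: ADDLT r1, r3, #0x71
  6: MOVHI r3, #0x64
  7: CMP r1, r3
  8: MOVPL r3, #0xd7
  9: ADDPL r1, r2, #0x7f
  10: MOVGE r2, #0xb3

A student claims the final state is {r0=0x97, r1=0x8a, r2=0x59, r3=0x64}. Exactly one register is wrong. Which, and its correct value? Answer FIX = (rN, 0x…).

FIX = (r1, 0x52)

0: ✓ CMP  NZCV=0011
1: · ADDGT
2: · ADDGT
3: · MOVMI
4: ✓ CMP  NZCV=0010
5: · ADDLT
6: ✓ MOVHI  r3←0x64
7: ✓ CMP  NZCV=1000
8: · MOVPL
9: · ADDPL
10: · MOVGE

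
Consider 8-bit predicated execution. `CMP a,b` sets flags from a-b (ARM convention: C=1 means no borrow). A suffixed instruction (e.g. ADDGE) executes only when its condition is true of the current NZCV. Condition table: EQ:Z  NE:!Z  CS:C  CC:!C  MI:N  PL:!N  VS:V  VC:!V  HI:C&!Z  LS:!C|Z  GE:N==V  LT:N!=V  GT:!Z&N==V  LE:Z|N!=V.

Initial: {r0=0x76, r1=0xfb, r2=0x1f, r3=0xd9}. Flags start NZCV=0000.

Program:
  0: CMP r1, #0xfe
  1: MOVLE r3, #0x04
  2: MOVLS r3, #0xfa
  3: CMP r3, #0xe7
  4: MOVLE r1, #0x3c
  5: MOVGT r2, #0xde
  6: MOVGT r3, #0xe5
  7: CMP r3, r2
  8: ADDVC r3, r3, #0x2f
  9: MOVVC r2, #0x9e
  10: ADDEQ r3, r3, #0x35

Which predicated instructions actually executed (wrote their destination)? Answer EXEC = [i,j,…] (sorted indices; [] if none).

[0] flags=1000 → (cmp)
[1] flags=1000 LE?T → r3=0x04
[2] flags=1000 LS?T → r3=0xfa
[3] flags=0010 → (cmp)
[4] flags=0010 LE?F → skip
[5] flags=0010 GT?T → r2=0xde
[6] flags=0010 GT?T → r3=0xe5
[7] flags=0010 → (cmp)
[8] flags=0010 VC?T → r3=0x14
[9] flags=0010 VC?T → r2=0x9e
[10] flags=0010 EQ?F → skip

EXEC = [1,2,5,6,8,9]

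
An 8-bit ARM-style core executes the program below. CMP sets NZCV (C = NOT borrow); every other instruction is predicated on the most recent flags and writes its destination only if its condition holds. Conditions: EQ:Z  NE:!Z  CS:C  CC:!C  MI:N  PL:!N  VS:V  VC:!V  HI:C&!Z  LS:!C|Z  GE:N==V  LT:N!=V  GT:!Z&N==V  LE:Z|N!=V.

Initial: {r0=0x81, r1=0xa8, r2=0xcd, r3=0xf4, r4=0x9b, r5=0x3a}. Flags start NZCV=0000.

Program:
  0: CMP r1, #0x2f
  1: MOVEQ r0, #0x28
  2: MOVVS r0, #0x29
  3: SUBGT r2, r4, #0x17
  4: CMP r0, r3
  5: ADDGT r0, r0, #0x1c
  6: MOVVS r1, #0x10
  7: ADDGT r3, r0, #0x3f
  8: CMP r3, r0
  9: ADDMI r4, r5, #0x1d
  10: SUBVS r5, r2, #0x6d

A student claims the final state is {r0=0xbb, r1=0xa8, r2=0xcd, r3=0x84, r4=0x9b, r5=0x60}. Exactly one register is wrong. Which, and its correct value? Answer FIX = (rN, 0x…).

[0] flags=0011 → (cmp)
[1] flags=0011 EQ?F → skip
[2] flags=0011 VS?T → r0=0x29
[3] flags=0011 GT?F → skip
[4] flags=0000 → (cmp)
[5] flags=0000 GT?T → r0=0x45
[6] flags=0000 VS?F → skip
[7] flags=0000 GT?T → r3=0x84
[8] flags=0011 → (cmp)
[9] flags=0011 MI?F → skip
[10] flags=0011 VS?T → r5=0x60

FIX = (r0, 0x45)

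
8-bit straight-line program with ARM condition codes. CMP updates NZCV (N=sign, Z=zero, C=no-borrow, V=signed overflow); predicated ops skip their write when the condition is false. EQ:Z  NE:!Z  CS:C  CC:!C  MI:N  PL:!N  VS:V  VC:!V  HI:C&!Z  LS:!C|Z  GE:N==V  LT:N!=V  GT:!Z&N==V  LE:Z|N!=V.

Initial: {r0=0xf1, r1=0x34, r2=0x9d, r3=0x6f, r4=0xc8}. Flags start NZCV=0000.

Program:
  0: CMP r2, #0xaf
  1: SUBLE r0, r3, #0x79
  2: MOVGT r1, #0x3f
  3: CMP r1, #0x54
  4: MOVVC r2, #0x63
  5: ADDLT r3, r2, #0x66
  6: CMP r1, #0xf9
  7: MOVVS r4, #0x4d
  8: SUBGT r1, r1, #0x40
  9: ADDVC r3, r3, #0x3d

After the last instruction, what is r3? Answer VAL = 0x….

VAL = 0x06

[0] flags=1000 → (cmp)
[1] flags=1000 LE?T → r0=0xf6
[2] flags=1000 GT?F → skip
[3] flags=1000 → (cmp)
[4] flags=1000 VC?T → r2=0x63
[5] flags=1000 LT?T → r3=0xc9
[6] flags=0000 → (cmp)
[7] flags=0000 VS?F → skip
[8] flags=0000 GT?T → r1=0xf4
[9] flags=0000 VC?T → r3=0x06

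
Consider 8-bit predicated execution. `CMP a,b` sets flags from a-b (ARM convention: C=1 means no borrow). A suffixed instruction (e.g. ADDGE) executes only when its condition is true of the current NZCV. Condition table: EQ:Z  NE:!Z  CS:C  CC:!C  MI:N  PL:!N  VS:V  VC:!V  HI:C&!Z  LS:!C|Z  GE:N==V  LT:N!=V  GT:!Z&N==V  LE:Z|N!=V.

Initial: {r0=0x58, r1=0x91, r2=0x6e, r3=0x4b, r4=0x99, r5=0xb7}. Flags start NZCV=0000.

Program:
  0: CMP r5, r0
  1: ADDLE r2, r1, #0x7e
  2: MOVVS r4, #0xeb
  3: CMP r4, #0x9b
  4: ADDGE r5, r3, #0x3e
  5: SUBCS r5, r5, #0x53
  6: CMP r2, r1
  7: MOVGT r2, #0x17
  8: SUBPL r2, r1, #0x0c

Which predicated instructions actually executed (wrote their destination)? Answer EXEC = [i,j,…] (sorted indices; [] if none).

EXEC = [1,2,4,5,7,8]

0: ✓ CMP  NZCV=0011
1: ✓ ADDLE  r2←0x0f
2: ✓ MOVVS  r4←0xeb
3: ✓ CMP  NZCV=0010
4: ✓ ADDGE  r5←0x89
5: ✓ SUBCS  r5←0x36
6: ✓ CMP  NZCV=0000
7: ✓ MOVGT  r2←0x17
8: ✓ SUBPL  r2←0x85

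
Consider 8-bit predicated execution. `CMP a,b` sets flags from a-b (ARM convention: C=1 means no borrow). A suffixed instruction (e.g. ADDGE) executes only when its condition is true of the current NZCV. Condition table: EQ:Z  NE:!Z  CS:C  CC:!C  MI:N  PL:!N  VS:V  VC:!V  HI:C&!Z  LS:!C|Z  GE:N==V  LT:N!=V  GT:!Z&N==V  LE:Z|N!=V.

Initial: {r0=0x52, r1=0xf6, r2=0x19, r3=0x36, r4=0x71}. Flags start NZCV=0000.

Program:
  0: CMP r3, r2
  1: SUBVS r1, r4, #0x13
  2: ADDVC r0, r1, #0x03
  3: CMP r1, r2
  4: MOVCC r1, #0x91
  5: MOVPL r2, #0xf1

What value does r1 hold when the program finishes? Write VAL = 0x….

[0] flags=0010 → (cmp)
[1] flags=0010 VS?F → skip
[2] flags=0010 VC?T → r0=0xf9
[3] flags=1010 → (cmp)
[4] flags=1010 CC?F → skip
[5] flags=1010 PL?F → skip

VAL = 0xf6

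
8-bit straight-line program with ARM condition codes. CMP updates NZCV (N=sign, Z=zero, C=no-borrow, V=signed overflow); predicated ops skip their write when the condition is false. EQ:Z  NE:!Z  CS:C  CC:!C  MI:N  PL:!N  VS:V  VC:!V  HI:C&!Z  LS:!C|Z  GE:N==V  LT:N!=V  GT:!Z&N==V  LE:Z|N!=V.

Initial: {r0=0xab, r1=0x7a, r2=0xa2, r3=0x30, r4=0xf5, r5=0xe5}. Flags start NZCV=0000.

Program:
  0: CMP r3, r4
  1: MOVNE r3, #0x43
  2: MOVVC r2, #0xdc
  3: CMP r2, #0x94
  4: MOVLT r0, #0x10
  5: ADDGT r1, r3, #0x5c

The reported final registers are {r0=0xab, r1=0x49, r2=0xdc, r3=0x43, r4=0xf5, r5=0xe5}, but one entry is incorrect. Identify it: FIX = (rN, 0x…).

FIX = (r1, 0x9f)

0: ✓ CMP  NZCV=0000
1: ✓ MOVNE  r3←0x43
2: ✓ MOVVC  r2←0xdc
3: ✓ CMP  NZCV=0010
4: · MOVLT
5: ✓ ADDGT  r1←0x9f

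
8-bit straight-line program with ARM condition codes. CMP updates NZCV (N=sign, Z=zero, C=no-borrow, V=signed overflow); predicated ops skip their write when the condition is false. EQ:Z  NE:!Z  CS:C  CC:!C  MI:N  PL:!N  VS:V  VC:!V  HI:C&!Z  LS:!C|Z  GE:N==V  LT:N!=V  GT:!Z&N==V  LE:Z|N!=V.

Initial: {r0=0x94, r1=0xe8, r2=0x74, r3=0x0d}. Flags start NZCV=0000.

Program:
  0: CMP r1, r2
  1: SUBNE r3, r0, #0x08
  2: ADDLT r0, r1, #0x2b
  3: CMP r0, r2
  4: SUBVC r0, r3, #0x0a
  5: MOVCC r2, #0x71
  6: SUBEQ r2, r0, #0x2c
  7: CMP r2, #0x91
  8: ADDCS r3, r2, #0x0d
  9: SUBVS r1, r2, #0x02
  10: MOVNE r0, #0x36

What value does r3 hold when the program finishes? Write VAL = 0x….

[0] flags=0011 → (cmp)
[1] flags=0011 NE?T → r3=0x8c
[2] flags=0011 LT?T → r0=0x13
[3] flags=1000 → (cmp)
[4] flags=1000 VC?T → r0=0x82
[5] flags=1000 CC?T → r2=0x71
[6] flags=1000 EQ?F → skip
[7] flags=1001 → (cmp)
[8] flags=1001 CS?F → skip
[9] flags=1001 VS?T → r1=0x6f
[10] flags=1001 NE?T → r0=0x36

VAL = 0x8c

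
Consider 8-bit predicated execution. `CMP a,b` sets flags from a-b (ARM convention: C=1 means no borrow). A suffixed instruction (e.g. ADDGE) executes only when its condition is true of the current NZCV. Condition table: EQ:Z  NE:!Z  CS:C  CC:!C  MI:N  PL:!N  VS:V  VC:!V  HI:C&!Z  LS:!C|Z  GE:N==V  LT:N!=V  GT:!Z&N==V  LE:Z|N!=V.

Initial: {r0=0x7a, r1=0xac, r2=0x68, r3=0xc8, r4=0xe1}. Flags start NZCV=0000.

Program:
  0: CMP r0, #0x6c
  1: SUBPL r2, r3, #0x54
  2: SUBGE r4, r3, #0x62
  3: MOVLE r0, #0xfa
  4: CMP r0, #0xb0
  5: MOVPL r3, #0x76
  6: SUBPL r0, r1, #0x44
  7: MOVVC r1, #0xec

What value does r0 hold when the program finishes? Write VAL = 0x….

VAL = 0x7a

[0] flags=0010 → (cmp)
[1] flags=0010 PL?T → r2=0x74
[2] flags=0010 GE?T → r4=0x66
[3] flags=0010 LE?F → skip
[4] flags=1001 → (cmp)
[5] flags=1001 PL?F → skip
[6] flags=1001 PL?F → skip
[7] flags=1001 VC?F → skip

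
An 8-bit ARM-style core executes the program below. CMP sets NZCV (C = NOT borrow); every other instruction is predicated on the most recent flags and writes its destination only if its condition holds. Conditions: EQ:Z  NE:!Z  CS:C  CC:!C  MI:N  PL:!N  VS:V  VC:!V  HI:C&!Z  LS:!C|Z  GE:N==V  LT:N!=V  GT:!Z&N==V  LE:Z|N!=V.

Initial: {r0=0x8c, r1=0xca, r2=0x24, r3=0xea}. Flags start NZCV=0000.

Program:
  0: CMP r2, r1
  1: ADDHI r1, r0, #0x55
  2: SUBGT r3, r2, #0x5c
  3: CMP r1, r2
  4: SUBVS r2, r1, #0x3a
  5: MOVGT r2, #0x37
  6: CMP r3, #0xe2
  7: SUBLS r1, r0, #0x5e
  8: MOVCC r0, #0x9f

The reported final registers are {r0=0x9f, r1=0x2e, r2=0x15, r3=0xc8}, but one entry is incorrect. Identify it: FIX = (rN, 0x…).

FIX = (r2, 0x24)

0: ✓ CMP  NZCV=0000
1: · ADDHI
2: ✓ SUBGT  r3←0xc8
3: ✓ CMP  NZCV=1010
4: · SUBVS
5: · MOVGT
6: ✓ CMP  NZCV=1000
7: ✓ SUBLS  r1←0x2e
8: ✓ MOVCC  r0←0x9f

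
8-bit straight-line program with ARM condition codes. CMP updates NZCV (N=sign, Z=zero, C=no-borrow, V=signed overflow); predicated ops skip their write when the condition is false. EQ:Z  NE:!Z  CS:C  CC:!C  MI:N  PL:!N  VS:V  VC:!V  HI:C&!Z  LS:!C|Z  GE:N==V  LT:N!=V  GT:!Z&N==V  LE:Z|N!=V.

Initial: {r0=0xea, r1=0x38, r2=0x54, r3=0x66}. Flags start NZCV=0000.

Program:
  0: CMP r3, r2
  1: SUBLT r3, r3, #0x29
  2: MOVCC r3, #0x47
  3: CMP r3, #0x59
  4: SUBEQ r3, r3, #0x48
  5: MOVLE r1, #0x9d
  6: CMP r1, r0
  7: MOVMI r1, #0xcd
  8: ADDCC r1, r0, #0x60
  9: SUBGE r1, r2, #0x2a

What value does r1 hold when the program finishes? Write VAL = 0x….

[0] flags=0010 → (cmp)
[1] flags=0010 LT?F → skip
[2] flags=0010 CC?F → skip
[3] flags=0010 → (cmp)
[4] flags=0010 EQ?F → skip
[5] flags=0010 LE?F → skip
[6] flags=0000 → (cmp)
[7] flags=0000 MI?F → skip
[8] flags=0000 CC?T → r1=0x4a
[9] flags=0000 GE?T → r1=0x2a

VAL = 0x2a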